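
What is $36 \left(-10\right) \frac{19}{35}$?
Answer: $- \frac{1368}{7} \approx -195.43$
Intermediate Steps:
$36 \left(-10\right) \frac{19}{35} = - 360 \cdot 19 \cdot \frac{1}{35} = \left(-360\right) \frac{19}{35} = - \frac{1368}{7}$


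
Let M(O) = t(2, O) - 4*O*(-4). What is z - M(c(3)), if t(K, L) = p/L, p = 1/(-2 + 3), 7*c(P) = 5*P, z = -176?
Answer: -22129/105 ≈ -210.75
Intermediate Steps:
c(P) = 5*P/7 (c(P) = (5*P)/7 = 5*P/7)
p = 1 (p = 1/1 = 1)
t(K, L) = 1/L
M(O) = 1/O + 16*O (M(O) = 1/O - 4*O*(-4) = 1/O + 16*O)
z - M(c(3)) = -176 - (1/((5/7)*3) + 16*((5/7)*3)) = -176 - (1/(15/7) + 16*(15/7)) = -176 - (7/15 + 240/7) = -176 - 1*3649/105 = -176 - 3649/105 = -22129/105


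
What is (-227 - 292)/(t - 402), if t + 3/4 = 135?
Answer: 692/357 ≈ 1.9384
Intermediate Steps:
t = 537/4 (t = -¾ + 135 = 537/4 ≈ 134.25)
(-227 - 292)/(t - 402) = (-227 - 292)/(537/4 - 402) = -519/(-1071/4) = -519*(-4/1071) = 692/357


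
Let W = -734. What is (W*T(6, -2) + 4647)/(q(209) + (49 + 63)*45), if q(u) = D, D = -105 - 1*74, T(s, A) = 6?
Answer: 243/4861 ≈ 0.049990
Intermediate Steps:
D = -179 (D = -105 - 74 = -179)
q(u) = -179
(W*T(6, -2) + 4647)/(q(209) + (49 + 63)*45) = (-734*6 + 4647)/(-179 + (49 + 63)*45) = (-4404 + 4647)/(-179 + 112*45) = 243/(-179 + 5040) = 243/4861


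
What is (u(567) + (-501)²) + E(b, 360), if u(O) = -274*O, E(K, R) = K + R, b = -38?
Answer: 95965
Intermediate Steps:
(u(567) + (-501)²) + E(b, 360) = (-274*567 + (-501)²) + (-38 + 360) = (-155358 + 251001) + 322 = 95643 + 322 = 95965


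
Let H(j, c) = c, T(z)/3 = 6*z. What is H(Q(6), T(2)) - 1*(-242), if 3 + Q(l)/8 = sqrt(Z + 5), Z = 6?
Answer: 278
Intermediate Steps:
T(z) = 18*z (T(z) = 3*(6*z) = 18*z)
Q(l) = -24 + 8*sqrt(11) (Q(l) = -24 + 8*sqrt(6 + 5) = -24 + 8*sqrt(11))
H(Q(6), T(2)) - 1*(-242) = 18*2 - 1*(-242) = 36 + 242 = 278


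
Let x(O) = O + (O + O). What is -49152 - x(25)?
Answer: -49227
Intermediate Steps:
x(O) = 3*O (x(O) = O + 2*O = 3*O)
-49152 - x(25) = -49152 - 3*25 = -49152 - 1*75 = -49152 - 75 = -49227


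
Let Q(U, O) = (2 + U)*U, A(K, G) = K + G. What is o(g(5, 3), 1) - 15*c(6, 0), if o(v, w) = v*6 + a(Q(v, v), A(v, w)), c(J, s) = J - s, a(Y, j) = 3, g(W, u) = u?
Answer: -69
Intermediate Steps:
A(K, G) = G + K
Q(U, O) = U*(2 + U)
o(v, w) = 3 + 6*v (o(v, w) = v*6 + 3 = 6*v + 3 = 3 + 6*v)
o(g(5, 3), 1) - 15*c(6, 0) = (3 + 6*3) - 15*(6 - 1*0) = (3 + 18) - 15*(6 + 0) = 21 - 15*6 = 21 - 90 = -69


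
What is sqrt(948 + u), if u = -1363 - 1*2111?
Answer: I*sqrt(2526) ≈ 50.259*I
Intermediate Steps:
u = -3474 (u = -1363 - 2111 = -3474)
sqrt(948 + u) = sqrt(948 - 3474) = sqrt(-2526) = I*sqrt(2526)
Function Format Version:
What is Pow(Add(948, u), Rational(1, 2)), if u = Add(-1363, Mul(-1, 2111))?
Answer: Mul(I, Pow(2526, Rational(1, 2))) ≈ Mul(50.259, I)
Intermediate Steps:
u = -3474 (u = Add(-1363, -2111) = -3474)
Pow(Add(948, u), Rational(1, 2)) = Pow(Add(948, -3474), Rational(1, 2)) = Pow(-2526, Rational(1, 2)) = Mul(I, Pow(2526, Rational(1, 2)))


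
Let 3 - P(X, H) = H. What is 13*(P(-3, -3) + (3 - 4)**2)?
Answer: 91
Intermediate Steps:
P(X, H) = 3 - H
13*(P(-3, -3) + (3 - 4)**2) = 13*((3 - 1*(-3)) + (3 - 4)**2) = 13*((3 + 3) + (-1)**2) = 13*(6 + 1) = 13*7 = 91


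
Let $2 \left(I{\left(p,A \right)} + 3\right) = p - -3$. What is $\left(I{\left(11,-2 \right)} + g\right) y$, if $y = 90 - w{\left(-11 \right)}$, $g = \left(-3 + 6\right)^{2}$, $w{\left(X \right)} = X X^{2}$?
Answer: $18473$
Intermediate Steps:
$w{\left(X \right)} = X^{3}$
$I{\left(p,A \right)} = - \frac{3}{2} + \frac{p}{2}$ ($I{\left(p,A \right)} = -3 + \frac{p - -3}{2} = -3 + \frac{p + 3}{2} = -3 + \frac{3 + p}{2} = -3 + \left(\frac{3}{2} + \frac{p}{2}\right) = - \frac{3}{2} + \frac{p}{2}$)
$g = 9$ ($g = 3^{2} = 9$)
$y = 1421$ ($y = 90 - \left(-11\right)^{3} = 90 - -1331 = 90 + 1331 = 1421$)
$\left(I{\left(11,-2 \right)} + g\right) y = \left(\left(- \frac{3}{2} + \frac{1}{2} \cdot 11\right) + 9\right) 1421 = \left(\left(- \frac{3}{2} + \frac{11}{2}\right) + 9\right) 1421 = \left(4 + 9\right) 1421 = 13 \cdot 1421 = 18473$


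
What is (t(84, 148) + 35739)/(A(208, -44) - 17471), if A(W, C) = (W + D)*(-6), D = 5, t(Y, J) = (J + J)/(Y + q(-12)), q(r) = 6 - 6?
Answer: -750593/393729 ≈ -1.9064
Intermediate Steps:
q(r) = 0
t(Y, J) = 2*J/Y (t(Y, J) = (J + J)/(Y + 0) = (2*J)/Y = 2*J/Y)
A(W, C) = -30 - 6*W (A(W, C) = (W + 5)*(-6) = (5 + W)*(-6) = -30 - 6*W)
(t(84, 148) + 35739)/(A(208, -44) - 17471) = (2*148/84 + 35739)/((-30 - 6*208) - 17471) = (2*148*(1/84) + 35739)/((-30 - 1248) - 17471) = (74/21 + 35739)/(-1278 - 17471) = (750593/21)/(-18749) = (750593/21)*(-1/18749) = -750593/393729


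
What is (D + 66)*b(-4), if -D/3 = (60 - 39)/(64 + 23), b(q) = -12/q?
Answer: 5679/29 ≈ 195.83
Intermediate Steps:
D = -21/29 (D = -3*(60 - 39)/(64 + 23) = -63/87 = -3*7/29 = -21/29 ≈ -0.72414)
(D + 66)*b(-4) = (-21/29 + 66)*(-12/(-4)) = 1893*(-12*(-1/4))/29 = (1893/29)*3 = 5679/29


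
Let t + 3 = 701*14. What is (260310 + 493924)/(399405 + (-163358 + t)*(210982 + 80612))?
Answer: -754234/44772984513 ≈ -1.6846e-5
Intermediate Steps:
t = 9811 (t = -3 + 701*14 = -3 + 9814 = 9811)
(260310 + 493924)/(399405 + (-163358 + t)*(210982 + 80612)) = (260310 + 493924)/(399405 + (-163358 + 9811)*(210982 + 80612)) = 754234/(399405 - 153547*291594) = 754234/(399405 - 44773383918) = 754234/(-44772984513) = 754234*(-1/44772984513) = -754234/44772984513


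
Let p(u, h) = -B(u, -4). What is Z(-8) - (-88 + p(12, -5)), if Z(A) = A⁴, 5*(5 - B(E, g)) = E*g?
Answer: 20993/5 ≈ 4198.6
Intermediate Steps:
B(E, g) = 5 - E*g/5
p(u, h) = -5 - 4*u/5 (p(u, h) = -(5 - ⅕*u*(-4)) = -(5 + 4*u/5) = -5 - 4*u/5)
Z(-8) - (-88 + p(12, -5)) = (-8)⁴ - (-88 + (-5 - ⅘*12)) = 4096 - (-88 + (-5 - 48/5)) = 4096 - (-88 - 73/5) = 4096 - 1*(-513/5) = 4096 + 513/5 = 20993/5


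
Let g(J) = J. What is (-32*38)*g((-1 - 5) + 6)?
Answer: 0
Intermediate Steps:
(-32*38)*g((-1 - 5) + 6) = (-32*38)*((-1 - 5) + 6) = -1216*(-6 + 6) = -1216*0 = 0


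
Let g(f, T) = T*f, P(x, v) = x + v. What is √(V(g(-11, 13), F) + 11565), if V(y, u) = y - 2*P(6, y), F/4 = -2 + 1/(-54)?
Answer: 4*√731 ≈ 108.15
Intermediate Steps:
P(x, v) = v + x
F = -218/27 (F = 4*(-2 + 1/(-54)) = 4*(-2 - 1/54) = 4*(-109/54) = -218/27 ≈ -8.0741)
V(y, u) = -12 - y (V(y, u) = y - 2*(y + 6) = y - 2*(6 + y) = y + (-12 - 2*y) = -12 - y)
√(V(g(-11, 13), F) + 11565) = √((-12 - 13*(-11)) + 11565) = √((-12 - 1*(-143)) + 11565) = √((-12 + 143) + 11565) = √(131 + 11565) = √11696 = 4*√731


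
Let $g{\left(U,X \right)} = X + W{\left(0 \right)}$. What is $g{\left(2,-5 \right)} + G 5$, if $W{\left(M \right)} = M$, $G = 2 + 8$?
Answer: $45$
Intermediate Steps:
$G = 10$
$g{\left(U,X \right)} = X$ ($g{\left(U,X \right)} = X + 0 = X$)
$g{\left(2,-5 \right)} + G 5 = -5 + 10 \cdot 5 = -5 + 50 = 45$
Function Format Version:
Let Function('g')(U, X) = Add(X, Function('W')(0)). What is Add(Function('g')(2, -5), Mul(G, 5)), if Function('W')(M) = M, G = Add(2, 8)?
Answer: 45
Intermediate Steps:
G = 10
Function('g')(U, X) = X (Function('g')(U, X) = Add(X, 0) = X)
Add(Function('g')(2, -5), Mul(G, 5)) = Add(-5, Mul(10, 5)) = Add(-5, 50) = 45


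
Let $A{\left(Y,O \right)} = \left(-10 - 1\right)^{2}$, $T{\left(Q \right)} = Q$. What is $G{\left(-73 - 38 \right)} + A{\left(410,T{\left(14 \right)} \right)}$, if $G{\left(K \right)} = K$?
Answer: $10$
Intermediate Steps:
$A{\left(Y,O \right)} = 121$ ($A{\left(Y,O \right)} = \left(-11\right)^{2} = 121$)
$G{\left(-73 - 38 \right)} + A{\left(410,T{\left(14 \right)} \right)} = \left(-73 - 38\right) + 121 = -111 + 121 = 10$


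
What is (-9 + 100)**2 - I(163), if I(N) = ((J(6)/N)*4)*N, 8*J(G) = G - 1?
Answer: 16557/2 ≈ 8278.5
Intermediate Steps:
J(G) = -1/8 + G/8 (J(G) = (G - 1)/8 = (-1 + G)/8 = -1/8 + G/8)
I(N) = 5/2 (I(N) = (((-1/8 + (1/8)*6)/N)*4)*N = (((-1/8 + 3/4)/N)*4)*N = ((5/(8*N))*4)*N = (5/(2*N))*N = 5/2)
(-9 + 100)**2 - I(163) = (-9 + 100)**2 - 1*5/2 = 91**2 - 5/2 = 8281 - 5/2 = 16557/2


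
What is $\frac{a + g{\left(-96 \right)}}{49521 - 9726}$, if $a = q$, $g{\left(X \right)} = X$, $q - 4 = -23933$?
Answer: $- \frac{4805}{7959} \approx -0.60372$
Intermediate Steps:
$q = -23929$ ($q = 4 - 23933 = -23929$)
$a = -23929$
$\frac{a + g{\left(-96 \right)}}{49521 - 9726} = \frac{-23929 - 96}{49521 - 9726} = - \frac{24025}{39795} = \left(-24025\right) \frac{1}{39795} = - \frac{4805}{7959}$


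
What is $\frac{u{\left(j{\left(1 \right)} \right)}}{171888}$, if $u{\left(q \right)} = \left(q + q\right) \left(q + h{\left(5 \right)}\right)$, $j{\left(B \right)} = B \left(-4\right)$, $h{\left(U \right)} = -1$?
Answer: $\frac{5}{21486} \approx 0.00023271$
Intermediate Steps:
$j{\left(B \right)} = - 4 B$
$u{\left(q \right)} = 2 q \left(-1 + q\right)$ ($u{\left(q \right)} = \left(q + q\right) \left(q - 1\right) = 2 q \left(-1 + q\right)$)
$\frac{u{\left(j{\left(1 \right)} \right)}}{171888} = \frac{2 \left(\left(-4\right) 1\right) \left(-1 - 4\right)}{171888} = \frac{2 \left(-4\right) \left(-1 - 4\right)}{171888} = \frac{2 \left(-4\right) \left(-5\right)}{171888} = \frac{1}{171888} \cdot 40 = \frac{5}{21486}$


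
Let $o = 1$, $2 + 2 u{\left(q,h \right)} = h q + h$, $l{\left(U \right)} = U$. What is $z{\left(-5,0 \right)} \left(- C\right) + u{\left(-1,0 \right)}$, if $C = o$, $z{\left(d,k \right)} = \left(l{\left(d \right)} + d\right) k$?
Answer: $-1$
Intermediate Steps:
$u{\left(q,h \right)} = -1 + \frac{h}{2} + \frac{h q}{2}$ ($u{\left(q,h \right)} = -1 + \frac{h q + h}{2} = -1 + \frac{h + h q}{2} = -1 + \left(\frac{h}{2} + \frac{h q}{2}\right) = -1 + \frac{h}{2} + \frac{h q}{2}$)
$z{\left(d,k \right)} = 2 d k$ ($z{\left(d,k \right)} = \left(d + d\right) k = 2 d k$)
$C = 1$
$z{\left(-5,0 \right)} \left(- C\right) + u{\left(-1,0 \right)} = 2 \left(-5\right) 0 \left(\left(-1\right) 1\right) + \left(-1 + \frac{1}{2} \cdot 0 + \frac{1}{2} \cdot 0 \left(-1\right)\right) = 0 \left(-1\right) + \left(-1 + 0 + 0\right) = 0 - 1 = -1$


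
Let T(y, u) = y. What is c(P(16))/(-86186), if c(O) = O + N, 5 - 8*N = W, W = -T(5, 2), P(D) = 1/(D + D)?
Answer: -41/2757952 ≈ -1.4866e-5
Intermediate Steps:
P(D) = 1/(2*D)
W = -5 (W = -1*5 = -5)
N = 5/4 (N = 5/8 - ⅛*(-5) = 5/8 + 5/8 = 5/4 ≈ 1.2500)
c(O) = 5/4 + O (c(O) = O + 5/4 = 5/4 + O)
c(P(16))/(-86186) = (5/4 + (½)/16)/(-86186) = (5/4 + (½)*(1/16))*(-1/86186) = (5/4 + 1/32)*(-1/86186) = (41/32)*(-1/86186) = -41/2757952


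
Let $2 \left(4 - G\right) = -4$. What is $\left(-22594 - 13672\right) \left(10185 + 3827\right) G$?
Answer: $-3048955152$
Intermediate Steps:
$G = 6$ ($G = 4 - -2 = 4 + 2 = 6$)
$\left(-22594 - 13672\right) \left(10185 + 3827\right) G = \left(-22594 - 13672\right) \left(10185 + 3827\right) 6 = \left(-36266\right) 14012 \cdot 6 = \left(-508159192\right) 6 = -3048955152$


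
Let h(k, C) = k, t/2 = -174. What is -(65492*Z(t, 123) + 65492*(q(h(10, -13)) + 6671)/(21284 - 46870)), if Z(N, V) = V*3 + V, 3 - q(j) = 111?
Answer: -412001952754/12793 ≈ -3.2205e+7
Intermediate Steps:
t = -348 (t = 2*(-174) = -348)
q(j) = -108 (q(j) = 3 - 1*111 = 3 - 111 = -108)
Z(N, V) = 4*V (Z(N, V) = 3*V + V = 4*V)
-(65492*Z(t, 123) + 65492*(q(h(10, -13)) + 6671)/(21284 - 46870)) = -(32222064 + 65492*(-108 + 6671)/(21284 - 46870)) = -65492/(1/(6563/(-25586) + 492)) = -65492/(1/(6563*(-1/25586) + 492)) = -65492/(1/(-6563/25586 + 492)) = -65492/(1/(12581749/25586)) = -65492/25586/12581749 = -65492*12581749/25586 = -412001952754/12793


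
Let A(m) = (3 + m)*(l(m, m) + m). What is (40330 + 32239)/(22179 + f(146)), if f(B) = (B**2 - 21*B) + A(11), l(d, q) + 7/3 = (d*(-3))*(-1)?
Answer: 217707/123037 ≈ 1.7694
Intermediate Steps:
l(d, q) = -7/3 + 3*d (l(d, q) = -7/3 + (d*(-3))*(-1) = -7/3 - 3*d*(-1) = -7/3 + 3*d)
A(m) = (3 + m)*(-7/3 + 4*m) (A(m) = (3 + m)*((-7/3 + 3*m) + m) = (3 + m)*(-7/3 + 4*m))
f(B) = 1750/3 + B**2 - 21*B (f(B) = (B**2 - 21*B) + (-7 + 4*11**2 + (29/3)*11) = (B**2 - 21*B) + (-7 + 4*121 + 319/3) = (B**2 - 21*B) + (-7 + 484 + 319/3) = (B**2 - 21*B) + 1750/3 = 1750/3 + B**2 - 21*B)
(40330 + 32239)/(22179 + f(146)) = (40330 + 32239)/(22179 + (1750/3 + 146**2 - 21*146)) = 72569/(22179 + (1750/3 + 21316 - 3066)) = 72569/(22179 + 56500/3) = 72569/(123037/3) = 72569*(3/123037) = 217707/123037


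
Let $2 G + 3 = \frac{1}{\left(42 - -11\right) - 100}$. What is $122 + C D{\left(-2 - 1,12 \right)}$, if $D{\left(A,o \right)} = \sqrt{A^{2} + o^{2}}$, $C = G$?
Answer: $122 - \frac{213 \sqrt{17}}{47} \approx 103.31$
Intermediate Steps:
$G = - \frac{71}{47}$ ($G = - \frac{3}{2} + \frac{1}{2 \left(\left(42 - -11\right) - 100\right)} = - \frac{3}{2} + \frac{1}{2 \left(\left(42 + 11\right) - 100\right)} = - \frac{3}{2} + \frac{1}{2 \left(53 - 100\right)} = - \frac{3}{2} + \frac{1}{2 \left(-47\right)} = - \frac{3}{2} + \frac{1}{2} \left(- \frac{1}{47}\right) = - \frac{3}{2} - \frac{1}{94} = - \frac{71}{47} \approx -1.5106$)
$C = - \frac{71}{47} \approx -1.5106$
$122 + C D{\left(-2 - 1,12 \right)} = 122 - \frac{71 \sqrt{\left(-2 - 1\right)^{2} + 12^{2}}}{47} = 122 - \frac{71 \sqrt{\left(-3\right)^{2} + 144}}{47} = 122 - \frac{71 \sqrt{9 + 144}}{47} = 122 - \frac{71 \sqrt{153}}{47} = 122 - \frac{71 \cdot 3 \sqrt{17}}{47} = 122 - \frac{213 \sqrt{17}}{47}$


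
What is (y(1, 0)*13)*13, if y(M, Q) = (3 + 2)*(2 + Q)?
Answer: 1690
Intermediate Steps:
y(M, Q) = 10 + 5*Q (y(M, Q) = 5*(2 + Q) = 10 + 5*Q)
(y(1, 0)*13)*13 = ((10 + 5*0)*13)*13 = ((10 + 0)*13)*13 = (10*13)*13 = 130*13 = 1690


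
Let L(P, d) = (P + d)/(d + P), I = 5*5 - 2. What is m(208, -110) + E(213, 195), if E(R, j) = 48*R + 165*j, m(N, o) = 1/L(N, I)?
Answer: 42400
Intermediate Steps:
I = 23 (I = 25 - 2 = 23)
L(P, d) = 1 (L(P, d) = (P + d)/(P + d) = 1)
m(N, o) = 1 (m(N, o) = 1/1 = 1)
m(208, -110) + E(213, 195) = 1 + (48*213 + 165*195) = 1 + (10224 + 32175) = 1 + 42399 = 42400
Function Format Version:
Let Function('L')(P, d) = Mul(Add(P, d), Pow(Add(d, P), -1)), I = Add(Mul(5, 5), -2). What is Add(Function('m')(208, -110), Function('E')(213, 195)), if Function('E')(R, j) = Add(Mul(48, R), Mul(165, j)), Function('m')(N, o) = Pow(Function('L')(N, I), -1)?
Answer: 42400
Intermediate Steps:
I = 23 (I = Add(25, -2) = 23)
Function('L')(P, d) = 1 (Function('L')(P, d) = Mul(Add(P, d), Pow(Add(P, d), -1)) = 1)
Function('m')(N, o) = 1 (Function('m')(N, o) = Pow(1, -1) = 1)
Add(Function('m')(208, -110), Function('E')(213, 195)) = Add(1, Add(Mul(48, 213), Mul(165, 195))) = Add(1, Add(10224, 32175)) = Add(1, 42399) = 42400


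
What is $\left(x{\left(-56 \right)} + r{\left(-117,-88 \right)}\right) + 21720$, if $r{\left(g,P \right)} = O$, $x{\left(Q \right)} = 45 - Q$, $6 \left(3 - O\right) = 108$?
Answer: $21806$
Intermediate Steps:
$O = -15$ ($O = 3 - 18 = -15$)
$r{\left(g,P \right)} = -15$
$\left(x{\left(-56 \right)} + r{\left(-117,-88 \right)}\right) + 21720 = \left(\left(45 - -56\right) - 15\right) + 21720 = \left(\left(45 + 56\right) - 15\right) + 21720 = \left(101 - 15\right) + 21720 = 86 + 21720 = 21806$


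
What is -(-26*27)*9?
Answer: 6318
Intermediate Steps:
-(-26*27)*9 = -(-702)*9 = -1*(-6318) = 6318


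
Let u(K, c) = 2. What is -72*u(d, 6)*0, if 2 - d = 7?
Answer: 0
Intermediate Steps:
d = -5 (d = 2 - 1*7 = 2 - 7 = -5)
-72*u(d, 6)*0 = -72*2*0 = -144*0 = 0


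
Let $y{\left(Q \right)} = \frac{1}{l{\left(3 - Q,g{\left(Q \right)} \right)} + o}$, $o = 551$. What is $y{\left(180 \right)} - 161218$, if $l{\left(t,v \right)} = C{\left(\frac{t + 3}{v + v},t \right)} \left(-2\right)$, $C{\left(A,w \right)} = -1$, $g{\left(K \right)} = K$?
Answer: $- \frac{89153553}{553} \approx -1.6122 \cdot 10^{5}$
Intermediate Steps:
$l{\left(t,v \right)} = 2$ ($l{\left(t,v \right)} = \left(-1\right) \left(-2\right) = 2$)
$y{\left(Q \right)} = \frac{1}{553}$ ($y{\left(Q \right)} = \frac{1}{2 + 551} = \frac{1}{553}$)
$y{\left(180 \right)} - 161218 = \frac{1}{553} - 161218 = - \frac{89153553}{553}$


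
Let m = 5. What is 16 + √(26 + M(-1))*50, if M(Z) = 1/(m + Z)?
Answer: 16 + 25*√105 ≈ 272.17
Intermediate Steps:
M(Z) = 1/(5 + Z)
16 + √(26 + M(-1))*50 = 16 + √(26 + 1/(5 - 1))*50 = 16 + √(26 + 1/4)*50 = 16 + √(26 + ¼)*50 = 16 + √(105/4)*50 = 16 + (√105/2)*50 = 16 + 25*√105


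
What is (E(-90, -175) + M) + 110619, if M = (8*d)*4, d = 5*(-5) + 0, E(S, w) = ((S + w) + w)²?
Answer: 303419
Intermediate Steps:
E(S, w) = (S + 2*w)²
d = -25 (d = -25 + 0 = -25)
M = -800 (M = (8*(-25))*4 = -200*4 = -800)
(E(-90, -175) + M) + 110619 = ((-90 + 2*(-175))² - 800) + 110619 = ((-90 - 350)² - 800) + 110619 = ((-440)² - 800) + 110619 = (193600 - 800) + 110619 = 192800 + 110619 = 303419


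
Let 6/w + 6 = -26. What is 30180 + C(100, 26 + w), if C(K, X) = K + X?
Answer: 484893/16 ≈ 30306.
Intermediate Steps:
w = -3/16 (w = 6/(-6 - 26) = 6/(-32) = 6*(-1/32) = -3/16 ≈ -0.18750)
30180 + C(100, 26 + w) = 30180 + (100 + (26 - 3/16)) = 30180 + (100 + 413/16) = 30180 + 2013/16 = 484893/16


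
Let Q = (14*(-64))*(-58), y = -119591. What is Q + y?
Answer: -67623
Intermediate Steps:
Q = 51968 (Q = -896*(-58) = 51968)
Q + y = 51968 - 119591 = -67623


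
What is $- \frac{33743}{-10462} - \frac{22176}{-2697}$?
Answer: $\frac{107670061}{9405338} \approx 11.448$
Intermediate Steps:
$- \frac{33743}{-10462} - \frac{22176}{-2697} = \left(-33743\right) \left(- \frac{1}{10462}\right) - - \frac{7392}{899} = \frac{33743}{10462} + \frac{7392}{899} = \frac{107670061}{9405338}$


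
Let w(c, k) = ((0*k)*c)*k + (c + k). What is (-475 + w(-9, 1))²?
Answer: 233289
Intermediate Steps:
w(c, k) = c + k (w(c, k) = (0*c)*k + (c + k) = 0*k + (c + k) = 0 + (c + k) = c + k)
(-475 + w(-9, 1))² = (-475 + (-9 + 1))² = (-475 - 8)² = (-483)² = 233289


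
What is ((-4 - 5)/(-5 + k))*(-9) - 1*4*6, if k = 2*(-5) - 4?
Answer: -537/19 ≈ -28.263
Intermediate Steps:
k = -14 (k = -10 - 4 = -14)
((-4 - 5)/(-5 + k))*(-9) - 1*4*6 = ((-4 - 5)/(-5 - 14))*(-9) - 1*4*6 = -9/(-19)*(-9) - 4*6 = -9*(-1/19)*(-9) - 24 = (9/19)*(-9) - 24 = -81/19 - 24 = -537/19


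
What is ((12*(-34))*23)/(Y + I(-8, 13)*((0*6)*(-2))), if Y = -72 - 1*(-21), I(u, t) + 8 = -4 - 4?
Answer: 184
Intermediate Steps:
I(u, t) = -16 (I(u, t) = -8 + (-4 - 4) = -8 - 8 = -16)
Y = -51 (Y = -72 + 21 = -51)
((12*(-34))*23)/(Y + I(-8, 13)*((0*6)*(-2))) = ((12*(-34))*23)/(-51 - 16*0*6*(-2)) = (-408*23)/(-51 - 0*(-2)) = -9384/(-51 - 16*0) = -9384/(-51 + 0) = -9384/(-51) = -9384*(-1/51) = 184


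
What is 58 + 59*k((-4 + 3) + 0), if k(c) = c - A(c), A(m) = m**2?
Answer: -60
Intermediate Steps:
k(c) = c - c**2
58 + 59*k((-4 + 3) + 0) = 58 + 59*(((-4 + 3) + 0)*(1 - ((-4 + 3) + 0))) = 58 + 59*((-1 + 0)*(1 - (-1 + 0))) = 58 + 59*(-(1 - 1*(-1))) = 58 + 59*(-(1 + 1)) = 58 + 59*(-1*2) = 58 + 59*(-2) = 58 - 118 = -60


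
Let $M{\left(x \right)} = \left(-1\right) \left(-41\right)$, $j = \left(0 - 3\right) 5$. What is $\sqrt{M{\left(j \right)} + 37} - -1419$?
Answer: $1419 + \sqrt{78} \approx 1427.8$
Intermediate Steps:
$j = -15$ ($j = \left(-3\right) 5 = -15$)
$M{\left(x \right)} = 41$
$\sqrt{M{\left(j \right)} + 37} - -1419 = \sqrt{41 + 37} - -1419 = \sqrt{78} + 1419 = 1419 + \sqrt{78}$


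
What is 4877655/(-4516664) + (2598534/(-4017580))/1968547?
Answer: -9644096371711710219/8930342478496879160 ≈ -1.0799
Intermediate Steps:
4877655/(-4516664) + (2598534/(-4017580))/1968547 = 4877655*(-1/4516664) + (2598534*(-1/4017580))*(1/1968547) = -4877655/4516664 - 1299267/2008790*1/1968547 = -4877655/4516664 - 1299267/3954397528130 = -9644096371711710219/8930342478496879160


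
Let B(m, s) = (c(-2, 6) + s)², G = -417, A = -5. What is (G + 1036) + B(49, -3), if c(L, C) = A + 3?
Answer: 644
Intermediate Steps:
c(L, C) = -2 (c(L, C) = -5 + 3 = -2)
B(m, s) = (-2 + s)²
(G + 1036) + B(49, -3) = (-417 + 1036) + (-2 - 3)² = 619 + (-5)² = 619 + 25 = 644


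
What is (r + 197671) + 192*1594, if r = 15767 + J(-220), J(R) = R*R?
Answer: 567886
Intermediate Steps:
J(R) = R²
r = 64167 (r = 15767 + (-220)² = 15767 + 48400 = 64167)
(r + 197671) + 192*1594 = (64167 + 197671) + 192*1594 = 261838 + 306048 = 567886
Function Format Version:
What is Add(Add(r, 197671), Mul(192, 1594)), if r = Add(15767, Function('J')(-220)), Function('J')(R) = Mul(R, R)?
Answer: 567886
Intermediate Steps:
Function('J')(R) = Pow(R, 2)
r = 64167 (r = Add(15767, Pow(-220, 2)) = Add(15767, 48400) = 64167)
Add(Add(r, 197671), Mul(192, 1594)) = Add(Add(64167, 197671), Mul(192, 1594)) = Add(261838, 306048) = 567886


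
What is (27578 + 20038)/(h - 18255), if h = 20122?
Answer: 47616/1867 ≈ 25.504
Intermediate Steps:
(27578 + 20038)/(h - 18255) = (27578 + 20038)/(20122 - 18255) = 47616/1867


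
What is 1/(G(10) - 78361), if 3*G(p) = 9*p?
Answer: -1/78331 ≈ -1.2766e-5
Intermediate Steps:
G(p) = 3*p (G(p) = (9*p)/3 = 3*p)
1/(G(10) - 78361) = 1/(3*10 - 78361) = 1/(30 - 78361) = 1/(-78331) = -1/78331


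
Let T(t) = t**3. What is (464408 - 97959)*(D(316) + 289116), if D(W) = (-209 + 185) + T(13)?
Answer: 106742562761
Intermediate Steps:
D(W) = 2173 (D(W) = (-209 + 185) + 13**3 = -24 + 2197 = 2173)
(464408 - 97959)*(D(316) + 289116) = (464408 - 97959)*(2173 + 289116) = 366449*291289 = 106742562761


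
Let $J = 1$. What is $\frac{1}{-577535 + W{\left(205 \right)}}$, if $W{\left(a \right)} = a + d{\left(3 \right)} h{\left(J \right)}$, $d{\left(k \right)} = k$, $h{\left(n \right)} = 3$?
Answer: $- \frac{1}{577321} \approx -1.7321 \cdot 10^{-6}$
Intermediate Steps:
$W{\left(a \right)} = 9 + a$ ($W{\left(a \right)} = a + 3 \cdot 3 = a + 9 = 9 + a$)
$\frac{1}{-577535 + W{\left(205 \right)}} = \frac{1}{-577535 + \left(9 + 205\right)} = \frac{1}{-577535 + 214} = \frac{1}{-577321} = - \frac{1}{577321}$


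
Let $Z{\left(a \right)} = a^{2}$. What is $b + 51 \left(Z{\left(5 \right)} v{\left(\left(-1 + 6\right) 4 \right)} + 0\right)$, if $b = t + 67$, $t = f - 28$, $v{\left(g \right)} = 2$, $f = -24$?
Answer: $2565$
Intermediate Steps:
$t = -52$ ($t = -24 - 28 = -52$)
$b = 15$ ($b = -52 + 67 = 15$)
$b + 51 \left(Z{\left(5 \right)} v{\left(\left(-1 + 6\right) 4 \right)} + 0\right) = 15 + 51 \left(5^{2} \cdot 2 + 0\right) = 15 + 51 \left(25 \cdot 2 + 0\right) = 15 + 51 \left(50 + 0\right) = 15 + 51 \cdot 50 = 15 + 2550 = 2565$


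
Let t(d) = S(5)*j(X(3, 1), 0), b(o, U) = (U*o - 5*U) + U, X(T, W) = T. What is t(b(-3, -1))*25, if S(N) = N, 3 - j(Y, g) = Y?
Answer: 0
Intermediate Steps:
j(Y, g) = 3 - Y
b(o, U) = -4*U + U*o (b(o, U) = (-5*U + U*o) + U = -4*U + U*o)
t(d) = 0 (t(d) = 5*(3 - 1*3) = 5*(3 - 3) = 5*0 = 0)
t(b(-3, -1))*25 = 0*25 = 0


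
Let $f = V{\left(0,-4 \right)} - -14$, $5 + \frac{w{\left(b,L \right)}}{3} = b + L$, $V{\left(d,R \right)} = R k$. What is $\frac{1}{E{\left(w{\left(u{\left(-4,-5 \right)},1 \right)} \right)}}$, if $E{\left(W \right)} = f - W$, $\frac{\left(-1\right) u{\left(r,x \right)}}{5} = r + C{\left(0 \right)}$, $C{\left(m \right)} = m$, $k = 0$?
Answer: $- \frac{1}{34} \approx -0.029412$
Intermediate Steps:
$u{\left(r,x \right)} = - 5 r$ ($u{\left(r,x \right)} = - 5 \left(r + 0\right) = - 5 r$)
$V{\left(d,R \right)} = 0$ ($V{\left(d,R \right)} = R 0 = 0$)
$w{\left(b,L \right)} = -15 + 3 L + 3 b$ ($w{\left(b,L \right)} = -15 + 3 \left(b + L\right) = -15 + 3 \left(L + b\right) = -15 + \left(3 L + 3 b\right) = -15 + 3 L + 3 b$)
$f = 14$ ($f = 0 - -14 = 0 + 14 = 14$)
$E{\left(W \right)} = 14 - W$
$\frac{1}{E{\left(w{\left(u{\left(-4,-5 \right)},1 \right)} \right)}} = \frac{1}{14 - \left(-15 + 3 \cdot 1 + 3 \left(\left(-5\right) \left(-4\right)\right)\right)} = \frac{1}{14 - \left(-15 + 3 + 3 \cdot 20\right)} = \frac{1}{14 - \left(-15 + 3 + 60\right)} = \frac{1}{14 - 48} = \frac{1}{-34} = - \frac{1}{34}$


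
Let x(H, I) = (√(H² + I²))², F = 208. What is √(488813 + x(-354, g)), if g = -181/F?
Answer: √26569709817/208 ≈ 783.66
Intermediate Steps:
g = -181/208 ≈ -0.87019
x(H, I) = H² + I²
√(488813 + x(-354, g)) = √(488813 + ((-354)² + (-181/208)²)) = √(488813 + (125316 + 32761/43264)) = √(488813 + 5421704185/43264) = √(26569709817/43264) = √26569709817/208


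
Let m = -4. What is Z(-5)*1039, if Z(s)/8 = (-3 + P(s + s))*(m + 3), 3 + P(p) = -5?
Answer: 91432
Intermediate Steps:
P(p) = -8 (P(p) = -3 - 5 = -8)
Z(s) = 88 (Z(s) = 8*((-3 - 8)*(-4 + 3)) = 8*(-11*(-1)) = 8*11 = 88)
Z(-5)*1039 = 88*1039 = 91432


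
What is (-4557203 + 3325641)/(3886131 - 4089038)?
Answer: 1231562/202907 ≈ 6.0696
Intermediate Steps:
(-4557203 + 3325641)/(3886131 - 4089038) = -1231562/(-202907) = -1231562*(-1/202907) = 1231562/202907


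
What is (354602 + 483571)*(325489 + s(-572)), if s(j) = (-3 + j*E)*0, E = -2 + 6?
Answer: 272816091597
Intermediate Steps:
E = 4
s(j) = 0 (s(j) = (-3 + j*4)*0 = (-3 + 4*j)*0 = 0)
(354602 + 483571)*(325489 + s(-572)) = (354602 + 483571)*(325489 + 0) = 838173*325489 = 272816091597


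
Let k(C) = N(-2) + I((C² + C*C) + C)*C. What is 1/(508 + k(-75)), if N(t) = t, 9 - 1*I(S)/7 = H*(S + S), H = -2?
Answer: -1/23471719 ≈ -4.2604e-8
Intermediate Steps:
I(S) = 63 + 28*S (I(S) = 63 - (-14)*(S + S) = 63 - (-14)*2*S = 63 - (-28)*S = 63 + 28*S)
k(C) = -2 + C*(63 + 28*C + 56*C²) (k(C) = -2 + (63 + 28*((C² + C*C) + C))*C = -2 + (63 + 28*((C² + C²) + C))*C = -2 + (63 + 28*(2*C² + C))*C = -2 + (63 + 28*(C + 2*C²))*C = -2 + (63 + (28*C + 56*C²))*C = -2 + (63 + 28*C + 56*C²)*C = -2 + C*(63 + 28*C + 56*C²))
1/(508 + k(-75)) = 1/(508 + (-2 + 7*(-75)*(9 + 4*(-75)*(1 + 2*(-75))))) = 1/(508 + (-2 + 7*(-75)*(9 + 4*(-75)*(1 - 150)))) = 1/(508 + (-2 + 7*(-75)*(9 + 4*(-75)*(-149)))) = 1/(508 + (-2 + 7*(-75)*(9 + 44700))) = 1/(508 + (-2 + 7*(-75)*44709)) = 1/(508 + (-2 - 23472225)) = 1/(508 - 23472227) = 1/(-23471719) = -1/23471719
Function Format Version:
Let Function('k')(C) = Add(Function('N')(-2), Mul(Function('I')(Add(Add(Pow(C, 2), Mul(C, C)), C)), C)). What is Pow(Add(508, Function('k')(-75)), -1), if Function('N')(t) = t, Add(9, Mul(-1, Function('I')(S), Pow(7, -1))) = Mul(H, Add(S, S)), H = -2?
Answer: Rational(-1, 23471719) ≈ -4.2604e-8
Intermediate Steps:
Function('I')(S) = Add(63, Mul(28, S)) (Function('I')(S) = Add(63, Mul(-7, Mul(-2, Add(S, S)))) = Add(63, Mul(-7, Mul(-2, Mul(2, S)))) = Add(63, Mul(-7, Mul(-4, S))) = Add(63, Mul(28, S)))
Function('k')(C) = Add(-2, Mul(C, Add(63, Mul(28, C), Mul(56, Pow(C, 2))))) (Function('k')(C) = Add(-2, Mul(Add(63, Mul(28, Add(Add(Pow(C, 2), Mul(C, C)), C))), C)) = Add(-2, Mul(Add(63, Mul(28, Add(Add(Pow(C, 2), Pow(C, 2)), C))), C)) = Add(-2, Mul(Add(63, Mul(28, Add(Mul(2, Pow(C, 2)), C))), C)) = Add(-2, Mul(Add(63, Mul(28, Add(C, Mul(2, Pow(C, 2))))), C)) = Add(-2, Mul(Add(63, Add(Mul(28, C), Mul(56, Pow(C, 2)))), C)) = Add(-2, Mul(Add(63, Mul(28, C), Mul(56, Pow(C, 2))), C)) = Add(-2, Mul(C, Add(63, Mul(28, C), Mul(56, Pow(C, 2))))))
Pow(Add(508, Function('k')(-75)), -1) = Pow(Add(508, Add(-2, Mul(7, -75, Add(9, Mul(4, -75, Add(1, Mul(2, -75))))))), -1) = Pow(Add(508, Add(-2, Mul(7, -75, Add(9, Mul(4, -75, Add(1, -150)))))), -1) = Pow(Add(508, Add(-2, Mul(7, -75, Add(9, Mul(4, -75, -149))))), -1) = Pow(Add(508, Add(-2, Mul(7, -75, Add(9, 44700)))), -1) = Pow(Add(508, Add(-2, Mul(7, -75, 44709))), -1) = Pow(Add(508, Add(-2, -23472225)), -1) = Pow(Add(508, -23472227), -1) = Pow(-23471719, -1) = Rational(-1, 23471719)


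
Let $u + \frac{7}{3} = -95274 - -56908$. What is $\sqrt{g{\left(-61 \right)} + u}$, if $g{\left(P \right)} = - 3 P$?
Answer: $\frac{2 i \sqrt{85917}}{3} \approx 195.41 i$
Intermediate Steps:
$u = - \frac{115105}{3}$ ($u = - \frac{7}{3} - 38366 = - \frac{115105}{3} \approx -38368.0$)
$\sqrt{g{\left(-61 \right)} + u} = \sqrt{\left(-3\right) \left(-61\right) - \frac{115105}{3}} = \sqrt{183 - \frac{115105}{3}} = \sqrt{- \frac{114556}{3}} = \frac{2 i \sqrt{85917}}{3}$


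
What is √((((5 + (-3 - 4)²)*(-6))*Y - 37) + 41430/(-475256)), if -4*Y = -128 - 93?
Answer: I*√253227789815053/118814 ≈ 133.93*I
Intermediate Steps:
Y = 221/4 (Y = -(-128 - 93)/4 = -¼*(-221) = 221/4 ≈ 55.250)
√((((5 + (-3 - 4)²)*(-6))*Y - 37) + 41430/(-475256)) = √((((5 + (-3 - 4)²)*(-6))*(221/4) - 37) + 41430/(-475256)) = √((((5 + (-7)²)*(-6))*(221/4) - 37) + 41430*(-1/475256)) = √((((5 + 49)*(-6))*(221/4) - 37) - 20715/237628) = √(((54*(-6))*(221/4) - 37) - 20715/237628) = √((-324*221/4 - 37) - 20715/237628) = √((-17901 - 37) - 20715/237628) = √(-17938 - 20715/237628) = √(-4262591779/237628) = I*√253227789815053/118814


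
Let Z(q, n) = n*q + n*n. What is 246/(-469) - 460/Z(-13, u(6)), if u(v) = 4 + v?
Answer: 20836/1407 ≈ 14.809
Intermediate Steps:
Z(q, n) = n**2 + n*q (Z(q, n) = n*q + n**2 = n**2 + n*q)
246/(-469) - 460/Z(-13, u(6)) = 246/(-469) - 460*1/((4 + 6)*((4 + 6) - 13)) = 246*(-1/469) - 460*1/(10*(10 - 13)) = -246/469 - 460/(10*(-3)) = -246/469 - 460/(-30) = -246/469 - 460*(-1/30) = -246/469 + 46/3 = 20836/1407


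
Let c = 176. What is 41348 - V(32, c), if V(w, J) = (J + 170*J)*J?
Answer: -5255548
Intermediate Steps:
V(w, J) = 171*J² (V(w, J) = (171*J)*J = 171*J²)
41348 - V(32, c) = 41348 - 171*176² = 41348 - 171*30976 = 41348 - 1*5296896 = 41348 - 5296896 = -5255548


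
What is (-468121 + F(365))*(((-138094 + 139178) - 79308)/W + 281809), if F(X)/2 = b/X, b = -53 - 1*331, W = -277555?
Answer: -13364640749216895327/101307575 ≈ -1.3192e+11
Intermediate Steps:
b = -384 (b = -53 - 331 = -384)
F(X) = -768/X (F(X) = 2*(-384/X) = -768/X)
(-468121 + F(365))*(((-138094 + 139178) - 79308)/W + 281809) = (-468121 - 768/365)*(((-138094 + 139178) - 79308)/(-277555) + 281809) = (-468121 - 768*1/365)*((1084 - 79308)*(-1/277555) + 281809) = (-468121 - 768/365)*(-78224*(-1/277555) + 281809) = -170864933*(78224/277555 + 281809)/365 = -170864933/365*78217575219/277555 = -13364640749216895327/101307575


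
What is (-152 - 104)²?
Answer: 65536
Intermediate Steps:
(-152 - 104)² = (-256)² = 65536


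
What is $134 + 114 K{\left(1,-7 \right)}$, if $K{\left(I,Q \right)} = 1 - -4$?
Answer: $704$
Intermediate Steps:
$K{\left(I,Q \right)} = 5$ ($K{\left(I,Q \right)} = 1 + 4 = 5$)
$134 + 114 K{\left(1,-7 \right)} = 134 + 114 \cdot 5 = 134 + 570 = 704$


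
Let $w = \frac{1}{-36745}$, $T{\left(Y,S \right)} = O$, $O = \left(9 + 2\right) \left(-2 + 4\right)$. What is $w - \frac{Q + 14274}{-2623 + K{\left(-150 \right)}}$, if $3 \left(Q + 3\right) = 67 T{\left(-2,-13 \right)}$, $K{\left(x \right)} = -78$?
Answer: $\frac{1627317712}{297744735} \approx 5.4655$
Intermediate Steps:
$O = 22$ ($O = 11 \cdot 2 = 22$)
$T{\left(Y,S \right)} = 22$
$Q = \frac{1465}{3}$ ($Q = -3 + \frac{67 \cdot 22}{3} = -3 + \frac{1}{3} \cdot 1474 = -3 + \frac{1474}{3} = \frac{1465}{3} \approx 488.33$)
$w = - \frac{1}{36745} \approx -2.7215 \cdot 10^{-5}$
$w - \frac{Q + 14274}{-2623 + K{\left(-150 \right)}} = - \frac{1}{36745} - \frac{\frac{1465}{3} + 14274}{-2623 - 78} = - \frac{1}{36745} - \frac{44287}{3 \left(-2701\right)} = - \frac{1}{36745} - \frac{44287}{3} \left(- \frac{1}{2701}\right) = - \frac{1}{36745} - - \frac{44287}{8103} = - \frac{1}{36745} + \frac{44287}{8103} = \frac{1627317712}{297744735}$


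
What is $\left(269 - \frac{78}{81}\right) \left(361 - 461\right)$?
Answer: $- \frac{723700}{27} \approx -26804.0$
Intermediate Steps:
$\left(269 - \frac{78}{81}\right) \left(361 - 461\right) = \left(269 - \frac{26}{27}\right) \left(-100\right) = \frac{7237}{27} \left(-100\right) = - \frac{723700}{27}$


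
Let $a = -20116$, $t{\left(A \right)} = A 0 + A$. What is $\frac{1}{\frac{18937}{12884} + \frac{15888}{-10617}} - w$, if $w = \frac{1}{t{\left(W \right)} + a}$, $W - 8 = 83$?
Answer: $- \frac{101452024031}{2704756725} \approx -37.509$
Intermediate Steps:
$W = 91$ ($W = 8 + 83 = 91$)
$t{\left(A \right)} = A$ ($t{\left(A \right)} = 0 + A = A$)
$w = - \frac{1}{20025}$ ($w = \frac{1}{91 - 20116} = \frac{1}{-20025} = - \frac{1}{20025} \approx -4.9938 \cdot 10^{-5}$)
$\frac{1}{\frac{18937}{12884} + \frac{15888}{-10617}} - w = \frac{1}{\frac{18937}{12884} + \frac{15888}{-10617}} - - \frac{1}{20025} = \frac{1}{18937 \cdot \frac{1}{12884} + 15888 \left(- \frac{1}{10617}\right)} + \frac{1}{20025} = \frac{1}{\frac{18937}{12884} - \frac{5296}{3539}} + \frac{1}{20025} = \frac{1}{- \frac{1215621}{45596476}} + \frac{1}{20025} = - \frac{45596476}{1215621} + \frac{1}{20025} = - \frac{101452024031}{2704756725}$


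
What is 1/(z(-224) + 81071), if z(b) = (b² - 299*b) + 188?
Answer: 1/198411 ≈ 5.0400e-6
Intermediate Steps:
z(b) = 188 + b² - 299*b
1/(z(-224) + 81071) = 1/((188 + (-224)² - 299*(-224)) + 81071) = 1/((188 + 50176 + 66976) + 81071) = 1/(117340 + 81071) = 1/198411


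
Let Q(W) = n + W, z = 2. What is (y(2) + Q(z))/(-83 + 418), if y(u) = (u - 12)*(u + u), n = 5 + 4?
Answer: -29/335 ≈ -0.086567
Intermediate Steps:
n = 9
y(u) = 2*u*(-12 + u) (y(u) = (-12 + u)*(2*u) = 2*u*(-12 + u))
Q(W) = 9 + W
(y(2) + Q(z))/(-83 + 418) = (2*2*(-12 + 2) + (9 + 2))/(-83 + 418) = (2*2*(-10) + 11)/335 = (-40 + 11)*(1/335) = -29*1/335 = -29/335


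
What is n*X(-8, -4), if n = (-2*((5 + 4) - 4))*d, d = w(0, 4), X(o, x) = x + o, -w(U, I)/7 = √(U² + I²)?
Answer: -3360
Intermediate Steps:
w(U, I) = -7*√(I² + U²) (w(U, I) = -7*√(U² + I²) = -7*√(I² + U²))
X(o, x) = o + x
d = -28 (d = -7*√(4² + 0²) = -7*√(16 + 0) = -7*√16 = -7*4 = -28)
n = 280 (n = -2*((5 + 4) - 4)*(-28) = -2*(9 - 4)*(-28) = -2*5*(-28) = -10*(-28) = 280)
n*X(-8, -4) = 280*(-8 - 4) = 280*(-12) = -3360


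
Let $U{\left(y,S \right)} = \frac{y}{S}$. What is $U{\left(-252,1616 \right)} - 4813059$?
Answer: $- \frac{1944475899}{404} \approx -4.8131 \cdot 10^{6}$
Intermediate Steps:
$U{\left(y,S \right)} = \frac{y}{S}$
$U{\left(-252,1616 \right)} - 4813059 = - \frac{252}{1616} - 4813059 = \left(-252\right) \frac{1}{1616} - 4813059 = - \frac{63}{404} - 4813059 = - \frac{1944475899}{404}$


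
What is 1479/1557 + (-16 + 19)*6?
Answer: 9835/519 ≈ 18.950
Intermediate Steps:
1479/1557 + (-16 + 19)*6 = 1479*(1/1557) + 3*6 = 493/519 + 18 = 9835/519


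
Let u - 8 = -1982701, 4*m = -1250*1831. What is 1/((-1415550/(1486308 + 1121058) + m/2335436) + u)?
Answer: -2029778807192/4024429831844149031 ≈ -5.0436e-7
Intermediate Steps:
m = -1144375/2 (m = (-1250*1831)/4 = (¼)*(-2288750) = -1144375/2 ≈ -5.7219e+5)
u = -1982693 (u = 8 - 1982701 = -1982693)
1/((-1415550/(1486308 + 1121058) + m/2335436) + u) = 1/((-1415550/(1486308 + 1121058) - 1144375/2/2335436) - 1982693) = 1/((-1415550/2607366 - 1144375/2*1/2335436) - 1982693) = 1/((-1415550*1/2607366 - 1144375/4670872) - 1982693) = 1/((-235925/434561 - 1144375/4670872) - 1982693) = 1/(-1599276220975/2029778807192 - 1982693) = 1/(-4024429831844149031/2029778807192) = -2029778807192/4024429831844149031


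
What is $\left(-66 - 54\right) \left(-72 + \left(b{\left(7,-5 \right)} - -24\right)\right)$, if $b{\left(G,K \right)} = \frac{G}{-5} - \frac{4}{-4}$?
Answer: $5808$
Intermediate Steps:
$b{\left(G,K \right)} = 1 - \frac{G}{5}$ ($b{\left(G,K \right)} = G \left(- \frac{1}{5}\right) - -1 = - \frac{G}{5} + 1 = 1 - \frac{G}{5}$)
$\left(-66 - 54\right) \left(-72 + \left(b{\left(7,-5 \right)} - -24\right)\right) = \left(-66 - 54\right) \left(-72 + \left(\left(1 - \frac{7}{5}\right) - -24\right)\right) = - 120 \left(-72 + \left(\left(1 - \frac{7}{5}\right) + 24\right)\right) = - 120 \left(-72 + \left(- \frac{2}{5} + 24\right)\right) = - 120 \left(-72 + \frac{118}{5}\right) = \left(-120\right) \left(- \frac{242}{5}\right) = 5808$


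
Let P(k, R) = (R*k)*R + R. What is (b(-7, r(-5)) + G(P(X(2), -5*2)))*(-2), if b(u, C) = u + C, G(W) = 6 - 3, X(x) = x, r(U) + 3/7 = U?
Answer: 132/7 ≈ 18.857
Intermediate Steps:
r(U) = -3/7 + U
P(k, R) = R + k*R**2 (P(k, R) = k*R**2 + R = R + k*R**2)
G(W) = 3
b(u, C) = C + u
(b(-7, r(-5)) + G(P(X(2), -5*2)))*(-2) = (((-3/7 - 5) - 7) + 3)*(-2) = ((-38/7 - 7) + 3)*(-2) = (-87/7 + 3)*(-2) = -66/7*(-2) = 132/7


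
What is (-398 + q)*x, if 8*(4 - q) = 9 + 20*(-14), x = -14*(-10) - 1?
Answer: -400459/8 ≈ -50057.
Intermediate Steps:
x = 139 (x = 140 - 1 = 139)
q = 303/8 (q = 4 - (9 + 20*(-14))/8 = 4 - (9 - 280)/8 = 4 - ⅛*(-271) = 4 + 271/8 = 303/8 ≈ 37.875)
(-398 + q)*x = (-398 + 303/8)*139 = -2881/8*139 = -400459/8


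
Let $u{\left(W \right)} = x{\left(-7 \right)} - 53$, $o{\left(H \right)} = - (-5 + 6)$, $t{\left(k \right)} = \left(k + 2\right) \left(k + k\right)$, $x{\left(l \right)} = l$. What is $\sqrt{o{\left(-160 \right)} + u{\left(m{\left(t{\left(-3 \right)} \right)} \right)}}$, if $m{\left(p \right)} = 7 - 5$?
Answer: $i \sqrt{61} \approx 7.8102 i$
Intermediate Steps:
$t{\left(k \right)} = 2 k \left(2 + k\right)$ ($t{\left(k \right)} = \left(2 + k\right) 2 k = 2 k \left(2 + k\right)$)
$o{\left(H \right)} = -1$ ($o{\left(H \right)} = \left(-1\right) 1 = -1$)
$m{\left(p \right)} = 2$
$u{\left(W \right)} = -60$ ($u{\left(W \right)} = -7 - 53 = -60$)
$\sqrt{o{\left(-160 \right)} + u{\left(m{\left(t{\left(-3 \right)} \right)} \right)}} = \sqrt{-1 - 60} = \sqrt{-61} = i \sqrt{61}$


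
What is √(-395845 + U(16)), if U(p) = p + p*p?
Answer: I*√395573 ≈ 628.95*I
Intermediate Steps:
U(p) = p + p²
√(-395845 + U(16)) = √(-395845 + 16*(1 + 16)) = √(-395845 + 16*17) = √(-395845 + 272) = √(-395573) = I*√395573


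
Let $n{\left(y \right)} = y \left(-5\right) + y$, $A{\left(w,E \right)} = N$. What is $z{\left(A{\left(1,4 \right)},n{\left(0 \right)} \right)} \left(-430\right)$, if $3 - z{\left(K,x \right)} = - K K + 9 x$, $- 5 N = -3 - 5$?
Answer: $- \frac{11954}{5} \approx -2390.8$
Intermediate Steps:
$N = \frac{8}{5}$ ($N = - \frac{-3 - 5}{5} = \left(- \frac{1}{5}\right) \left(-8\right) = \frac{8}{5} \approx 1.6$)
$A{\left(w,E \right)} = \frac{8}{5}$
$n{\left(y \right)} = - 4 y$ ($n{\left(y \right)} = - 5 y + y = - 4 y$)
$z{\left(K,x \right)} = 3 + K^{2} - 9 x$ ($z{\left(K,x \right)} = 3 - \left(- K K + 9 x\right) = 3 - \left(- K^{2} + 9 x\right) = 3 + \left(K^{2} - 9 x\right) = 3 + K^{2} - 9 x$)
$z{\left(A{\left(1,4 \right)},n{\left(0 \right)} \right)} \left(-430\right) = \left(3 + \left(\frac{8}{5}\right)^{2} - 9 \left(\left(-4\right) 0\right)\right) \left(-430\right) = \left(3 + \frac{64}{25} - 0\right) \left(-430\right) = \left(3 + \frac{64}{25} + 0\right) \left(-430\right) = \frac{139}{25} \left(-430\right) = - \frac{11954}{5}$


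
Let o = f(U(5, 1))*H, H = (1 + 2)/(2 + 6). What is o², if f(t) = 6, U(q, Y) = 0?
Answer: 81/16 ≈ 5.0625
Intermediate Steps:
H = 3/8 ≈ 0.37500
o = 9/4 (o = 6*(3/8) = 9/4 ≈ 2.2500)
o² = (9/4)² = 81/16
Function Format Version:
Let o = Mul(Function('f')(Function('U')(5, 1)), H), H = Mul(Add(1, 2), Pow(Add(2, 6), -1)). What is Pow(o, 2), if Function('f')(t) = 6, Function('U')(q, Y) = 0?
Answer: Rational(81, 16) ≈ 5.0625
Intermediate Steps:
H = Rational(3, 8) (H = Mul(3, Pow(8, -1)) = Mul(3, Rational(1, 8)) = Rational(3, 8) ≈ 0.37500)
o = Rational(9, 4) (o = Mul(6, Rational(3, 8)) = Rational(9, 4) ≈ 2.2500)
Pow(o, 2) = Pow(Rational(9, 4), 2) = Rational(81, 16)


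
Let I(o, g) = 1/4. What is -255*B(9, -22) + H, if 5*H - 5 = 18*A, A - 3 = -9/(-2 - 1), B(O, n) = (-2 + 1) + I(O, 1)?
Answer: 4277/20 ≈ 213.85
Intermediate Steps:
I(o, g) = ¼
B(O, n) = -¾ (B(O, n) = (-2 + 1) + ¼ = -1 + ¼ = -¾)
A = 6 (A = 3 - 9/(-2 - 1) = 3 - 9/(-3) = 3 - 9*(-⅓) = 3 + 3 = 6)
H = 113/5 (H = 1 + (18*6)/5 = 1 + (⅕)*108 = 1 + 108/5 = 113/5 ≈ 22.600)
-255*B(9, -22) + H = -255*(-¾) + 113/5 = 765/4 + 113/5 = 4277/20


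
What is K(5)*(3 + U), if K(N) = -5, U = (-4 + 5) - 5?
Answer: 5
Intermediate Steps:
U = -4 (U = 1 - 5 = -4)
K(5)*(3 + U) = -5*(3 - 4) = -5*(-1) = 5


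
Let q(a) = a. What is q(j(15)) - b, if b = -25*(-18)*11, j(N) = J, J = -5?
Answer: -4955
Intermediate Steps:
j(N) = -5
b = 4950 (b = 450*11 = 4950)
q(j(15)) - b = -5 - 1*4950 = -5 - 4950 = -4955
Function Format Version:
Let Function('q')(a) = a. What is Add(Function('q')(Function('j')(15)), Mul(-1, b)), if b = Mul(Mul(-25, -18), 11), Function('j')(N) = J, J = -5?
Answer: -4955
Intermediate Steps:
Function('j')(N) = -5
b = 4950 (b = Mul(450, 11) = 4950)
Add(Function('q')(Function('j')(15)), Mul(-1, b)) = Add(-5, Mul(-1, 4950)) = Add(-5, -4950) = -4955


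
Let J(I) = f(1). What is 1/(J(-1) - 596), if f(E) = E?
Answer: -1/595 ≈ -0.0016807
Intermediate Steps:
J(I) = 1
1/(J(-1) - 596) = 1/(1 - 596) = 1/(-595) = -1/595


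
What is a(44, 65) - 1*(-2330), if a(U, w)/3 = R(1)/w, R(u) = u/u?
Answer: 151453/65 ≈ 2330.0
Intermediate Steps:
R(u) = 1
a(U, w) = 3/w (a(U, w) = 3*(1/w) = 3/w)
a(44, 65) - 1*(-2330) = 3/65 - 1*(-2330) = 3*(1/65) + 2330 = 3/65 + 2330 = 151453/65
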